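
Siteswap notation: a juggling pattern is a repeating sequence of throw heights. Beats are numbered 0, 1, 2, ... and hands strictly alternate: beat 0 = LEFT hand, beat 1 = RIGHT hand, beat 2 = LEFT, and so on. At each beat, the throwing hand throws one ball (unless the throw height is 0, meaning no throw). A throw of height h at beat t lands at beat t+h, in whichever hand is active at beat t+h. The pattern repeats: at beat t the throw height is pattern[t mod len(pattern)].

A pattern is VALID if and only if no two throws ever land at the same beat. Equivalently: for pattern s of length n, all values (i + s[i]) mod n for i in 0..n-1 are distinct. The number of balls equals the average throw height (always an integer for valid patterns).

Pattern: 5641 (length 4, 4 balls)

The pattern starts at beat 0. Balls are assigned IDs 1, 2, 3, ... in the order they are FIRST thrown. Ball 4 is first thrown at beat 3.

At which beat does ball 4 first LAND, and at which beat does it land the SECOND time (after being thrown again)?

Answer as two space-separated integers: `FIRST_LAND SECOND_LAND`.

Beat 0 (L): throw ball1 h=5 -> lands@5:R; in-air after throw: [b1@5:R]
Beat 1 (R): throw ball2 h=6 -> lands@7:R; in-air after throw: [b1@5:R b2@7:R]
Beat 2 (L): throw ball3 h=4 -> lands@6:L; in-air after throw: [b1@5:R b3@6:L b2@7:R]
Beat 3 (R): throw ball4 h=1 -> lands@4:L; in-air after throw: [b4@4:L b1@5:R b3@6:L b2@7:R]
Beat 4 (L): throw ball4 h=5 -> lands@9:R; in-air after throw: [b1@5:R b3@6:L b2@7:R b4@9:R]
Beat 5 (R): throw ball1 h=6 -> lands@11:R; in-air after throw: [b3@6:L b2@7:R b4@9:R b1@11:R]
Beat 6 (L): throw ball3 h=4 -> lands@10:L; in-air after throw: [b2@7:R b4@9:R b3@10:L b1@11:R]
Beat 7 (R): throw ball2 h=1 -> lands@8:L; in-air after throw: [b2@8:L b4@9:R b3@10:L b1@11:R]
Beat 8 (L): throw ball2 h=5 -> lands@13:R; in-air after throw: [b4@9:R b3@10:L b1@11:R b2@13:R]
Beat 9 (R): throw ball4 h=6 -> lands@15:R; in-air after throw: [b3@10:L b1@11:R b2@13:R b4@15:R]
Ball 4: thrown@3 h=1 -> first land @4; rethrown@4 h=5 -> second land @9

Answer: 4 9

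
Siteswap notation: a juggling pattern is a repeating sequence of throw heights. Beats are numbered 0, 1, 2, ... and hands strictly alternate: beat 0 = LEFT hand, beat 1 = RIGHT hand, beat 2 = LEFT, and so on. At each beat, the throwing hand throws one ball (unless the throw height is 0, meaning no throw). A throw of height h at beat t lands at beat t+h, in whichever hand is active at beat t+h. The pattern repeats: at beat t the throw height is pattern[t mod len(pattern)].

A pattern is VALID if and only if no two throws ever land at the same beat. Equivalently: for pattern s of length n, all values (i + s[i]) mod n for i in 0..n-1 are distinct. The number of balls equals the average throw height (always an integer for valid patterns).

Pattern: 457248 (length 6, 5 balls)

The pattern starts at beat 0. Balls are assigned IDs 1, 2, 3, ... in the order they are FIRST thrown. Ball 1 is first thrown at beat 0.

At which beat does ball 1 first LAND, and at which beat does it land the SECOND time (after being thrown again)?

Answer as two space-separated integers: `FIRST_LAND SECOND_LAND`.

Answer: 4 8

Derivation:
Beat 0 (L): throw ball1 h=4 -> lands@4:L; in-air after throw: [b1@4:L]
Beat 1 (R): throw ball2 h=5 -> lands@6:L; in-air after throw: [b1@4:L b2@6:L]
Beat 2 (L): throw ball3 h=7 -> lands@9:R; in-air after throw: [b1@4:L b2@6:L b3@9:R]
Beat 3 (R): throw ball4 h=2 -> lands@5:R; in-air after throw: [b1@4:L b4@5:R b2@6:L b3@9:R]
Beat 4 (L): throw ball1 h=4 -> lands@8:L; in-air after throw: [b4@5:R b2@6:L b1@8:L b3@9:R]
Beat 5 (R): throw ball4 h=8 -> lands@13:R; in-air after throw: [b2@6:L b1@8:L b3@9:R b4@13:R]
Beat 6 (L): throw ball2 h=4 -> lands@10:L; in-air after throw: [b1@8:L b3@9:R b2@10:L b4@13:R]
Beat 7 (R): throw ball5 h=5 -> lands@12:L; in-air after throw: [b1@8:L b3@9:R b2@10:L b5@12:L b4@13:R]
Beat 8 (L): throw ball1 h=7 -> lands@15:R; in-air after throw: [b3@9:R b2@10:L b5@12:L b4@13:R b1@15:R]
Ball 1: thrown@0 h=4 -> first land @4; rethrown@4 h=4 -> second land @8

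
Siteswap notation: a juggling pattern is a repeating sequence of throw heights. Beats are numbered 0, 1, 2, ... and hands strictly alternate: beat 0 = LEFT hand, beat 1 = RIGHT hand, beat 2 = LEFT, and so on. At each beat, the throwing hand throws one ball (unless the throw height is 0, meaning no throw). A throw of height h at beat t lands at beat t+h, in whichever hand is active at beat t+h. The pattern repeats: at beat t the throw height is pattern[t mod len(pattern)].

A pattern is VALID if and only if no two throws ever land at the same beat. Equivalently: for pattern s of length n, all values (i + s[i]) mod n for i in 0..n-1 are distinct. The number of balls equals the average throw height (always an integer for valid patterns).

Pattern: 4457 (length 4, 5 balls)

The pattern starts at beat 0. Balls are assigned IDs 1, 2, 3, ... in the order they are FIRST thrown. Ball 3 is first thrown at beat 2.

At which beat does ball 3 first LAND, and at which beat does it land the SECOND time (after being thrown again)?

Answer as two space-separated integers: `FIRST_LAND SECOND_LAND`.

Answer: 7 14

Derivation:
Beat 0 (L): throw ball1 h=4 -> lands@4:L; in-air after throw: [b1@4:L]
Beat 1 (R): throw ball2 h=4 -> lands@5:R; in-air after throw: [b1@4:L b2@5:R]
Beat 2 (L): throw ball3 h=5 -> lands@7:R; in-air after throw: [b1@4:L b2@5:R b3@7:R]
Beat 3 (R): throw ball4 h=7 -> lands@10:L; in-air after throw: [b1@4:L b2@5:R b3@7:R b4@10:L]
Beat 4 (L): throw ball1 h=4 -> lands@8:L; in-air after throw: [b2@5:R b3@7:R b1@8:L b4@10:L]
Beat 5 (R): throw ball2 h=4 -> lands@9:R; in-air after throw: [b3@7:R b1@8:L b2@9:R b4@10:L]
Beat 6 (L): throw ball5 h=5 -> lands@11:R; in-air after throw: [b3@7:R b1@8:L b2@9:R b4@10:L b5@11:R]
Beat 7 (R): throw ball3 h=7 -> lands@14:L; in-air after throw: [b1@8:L b2@9:R b4@10:L b5@11:R b3@14:L]
Beat 8 (L): throw ball1 h=4 -> lands@12:L; in-air after throw: [b2@9:R b4@10:L b5@11:R b1@12:L b3@14:L]
Beat 9 (R): throw ball2 h=4 -> lands@13:R; in-air after throw: [b4@10:L b5@11:R b1@12:L b2@13:R b3@14:L]
Beat 10 (L): throw ball4 h=5 -> lands@15:R; in-air after throw: [b5@11:R b1@12:L b2@13:R b3@14:L b4@15:R]
Beat 11 (R): throw ball5 h=7 -> lands@18:L; in-air after throw: [b1@12:L b2@13:R b3@14:L b4@15:R b5@18:L]
Beat 12 (L): throw ball1 h=4 -> lands@16:L; in-air after throw: [b2@13:R b3@14:L b4@15:R b1@16:L b5@18:L]
Beat 13 (R): throw ball2 h=4 -> lands@17:R; in-air after throw: [b3@14:L b4@15:R b1@16:L b2@17:R b5@18:L]
Beat 14 (L): throw ball3 h=5 -> lands@19:R; in-air after throw: [b4@15:R b1@16:L b2@17:R b5@18:L b3@19:R]
Ball 3: thrown@2 h=5 -> first land @7; rethrown@7 h=7 -> second land @14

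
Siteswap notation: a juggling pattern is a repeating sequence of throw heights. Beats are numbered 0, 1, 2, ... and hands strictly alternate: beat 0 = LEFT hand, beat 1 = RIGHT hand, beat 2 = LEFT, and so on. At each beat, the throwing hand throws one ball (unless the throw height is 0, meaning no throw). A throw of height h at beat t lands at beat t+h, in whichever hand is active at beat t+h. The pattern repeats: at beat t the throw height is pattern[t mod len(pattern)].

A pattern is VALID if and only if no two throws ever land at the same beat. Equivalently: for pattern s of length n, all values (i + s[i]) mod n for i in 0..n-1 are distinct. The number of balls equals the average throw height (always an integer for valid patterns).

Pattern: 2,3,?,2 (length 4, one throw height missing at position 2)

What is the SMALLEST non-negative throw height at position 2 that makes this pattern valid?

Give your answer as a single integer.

Answer: 1

Derivation:
i=0: (0 + 2) mod 4 = 2
i=1: (1 + 3) mod 4 = 0
i=2: s[i]=? (unknown)
i=3: (3 + 2) mod 4 = 1
Known residues: [0, 1, 2]; need a permutation of 0..3, so missing residue r = 3
Need (2 + s) mod 4 = 3; smallest s = (3 - 2) mod 4 = 1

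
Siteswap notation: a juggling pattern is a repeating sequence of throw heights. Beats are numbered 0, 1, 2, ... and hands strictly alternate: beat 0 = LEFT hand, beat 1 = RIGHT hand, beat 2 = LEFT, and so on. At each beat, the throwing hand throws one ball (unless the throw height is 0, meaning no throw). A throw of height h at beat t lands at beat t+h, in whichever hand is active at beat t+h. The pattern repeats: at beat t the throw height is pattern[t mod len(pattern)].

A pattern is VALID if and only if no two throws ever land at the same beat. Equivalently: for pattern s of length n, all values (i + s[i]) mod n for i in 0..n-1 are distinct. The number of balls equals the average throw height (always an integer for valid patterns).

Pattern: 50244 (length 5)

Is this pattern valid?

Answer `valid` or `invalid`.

Answer: valid

Derivation:
i=0: (i + s[i]) mod n = (0 + 5) mod 5 = 0
i=1: (i + s[i]) mod n = (1 + 0) mod 5 = 1
i=2: (i + s[i]) mod n = (2 + 2) mod 5 = 4
i=3: (i + s[i]) mod n = (3 + 4) mod 5 = 2
i=4: (i + s[i]) mod n = (4 + 4) mod 5 = 3
Residues: [0, 1, 4, 2, 3], distinct: True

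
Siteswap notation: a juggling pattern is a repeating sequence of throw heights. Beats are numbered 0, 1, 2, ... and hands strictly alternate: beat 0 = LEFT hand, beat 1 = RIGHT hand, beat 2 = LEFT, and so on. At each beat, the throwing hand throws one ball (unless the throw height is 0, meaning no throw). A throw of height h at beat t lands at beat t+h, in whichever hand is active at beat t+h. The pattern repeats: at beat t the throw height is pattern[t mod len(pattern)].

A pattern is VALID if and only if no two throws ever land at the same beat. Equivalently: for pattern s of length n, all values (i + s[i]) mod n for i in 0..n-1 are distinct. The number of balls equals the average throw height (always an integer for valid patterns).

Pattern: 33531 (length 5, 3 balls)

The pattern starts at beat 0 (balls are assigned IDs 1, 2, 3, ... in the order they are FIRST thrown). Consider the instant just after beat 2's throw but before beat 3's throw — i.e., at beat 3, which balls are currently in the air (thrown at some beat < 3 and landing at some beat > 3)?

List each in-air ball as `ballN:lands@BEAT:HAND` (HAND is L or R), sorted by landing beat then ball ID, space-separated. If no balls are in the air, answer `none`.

Beat 0 (L): throw ball1 h=3 -> lands@3:R; in-air after throw: [b1@3:R]
Beat 1 (R): throw ball2 h=3 -> lands@4:L; in-air after throw: [b1@3:R b2@4:L]
Beat 2 (L): throw ball3 h=5 -> lands@7:R; in-air after throw: [b1@3:R b2@4:L b3@7:R]
Beat 3 (R): throw ball1 h=3 -> lands@6:L; in-air after throw: [b2@4:L b1@6:L b3@7:R]

Answer: ball2:lands@4:L ball3:lands@7:R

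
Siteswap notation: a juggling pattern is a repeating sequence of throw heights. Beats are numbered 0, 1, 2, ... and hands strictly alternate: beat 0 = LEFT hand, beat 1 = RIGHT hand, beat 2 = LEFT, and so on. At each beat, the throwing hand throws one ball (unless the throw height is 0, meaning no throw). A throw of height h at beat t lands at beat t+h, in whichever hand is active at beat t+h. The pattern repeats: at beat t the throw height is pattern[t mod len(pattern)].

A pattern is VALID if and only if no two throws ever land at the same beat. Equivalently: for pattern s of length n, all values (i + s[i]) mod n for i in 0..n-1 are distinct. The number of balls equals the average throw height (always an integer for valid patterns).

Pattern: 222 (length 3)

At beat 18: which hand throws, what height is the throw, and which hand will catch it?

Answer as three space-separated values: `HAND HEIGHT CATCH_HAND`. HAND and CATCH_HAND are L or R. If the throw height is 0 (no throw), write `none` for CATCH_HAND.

Answer: L 2 L

Derivation:
Beat 18: 18 mod 2 = 0, so hand = L
Throw height = pattern[18 mod 3] = pattern[0] = 2
Lands at beat 18+2=20, 20 mod 2 = 0, so catch hand = L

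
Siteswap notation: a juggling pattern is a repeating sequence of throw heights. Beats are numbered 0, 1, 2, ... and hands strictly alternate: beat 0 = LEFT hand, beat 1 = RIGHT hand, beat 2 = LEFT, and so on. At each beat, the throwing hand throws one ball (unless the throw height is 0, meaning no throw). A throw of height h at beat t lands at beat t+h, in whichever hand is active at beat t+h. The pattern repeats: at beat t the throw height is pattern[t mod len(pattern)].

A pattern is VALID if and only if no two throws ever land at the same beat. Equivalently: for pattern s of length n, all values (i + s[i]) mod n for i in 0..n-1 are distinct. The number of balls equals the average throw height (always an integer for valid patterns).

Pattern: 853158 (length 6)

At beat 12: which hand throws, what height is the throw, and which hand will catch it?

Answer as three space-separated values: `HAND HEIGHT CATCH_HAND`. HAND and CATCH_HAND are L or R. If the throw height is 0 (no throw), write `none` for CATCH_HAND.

Answer: L 8 L

Derivation:
Beat 12: 12 mod 2 = 0, so hand = L
Throw height = pattern[12 mod 6] = pattern[0] = 8
Lands at beat 12+8=20, 20 mod 2 = 0, so catch hand = L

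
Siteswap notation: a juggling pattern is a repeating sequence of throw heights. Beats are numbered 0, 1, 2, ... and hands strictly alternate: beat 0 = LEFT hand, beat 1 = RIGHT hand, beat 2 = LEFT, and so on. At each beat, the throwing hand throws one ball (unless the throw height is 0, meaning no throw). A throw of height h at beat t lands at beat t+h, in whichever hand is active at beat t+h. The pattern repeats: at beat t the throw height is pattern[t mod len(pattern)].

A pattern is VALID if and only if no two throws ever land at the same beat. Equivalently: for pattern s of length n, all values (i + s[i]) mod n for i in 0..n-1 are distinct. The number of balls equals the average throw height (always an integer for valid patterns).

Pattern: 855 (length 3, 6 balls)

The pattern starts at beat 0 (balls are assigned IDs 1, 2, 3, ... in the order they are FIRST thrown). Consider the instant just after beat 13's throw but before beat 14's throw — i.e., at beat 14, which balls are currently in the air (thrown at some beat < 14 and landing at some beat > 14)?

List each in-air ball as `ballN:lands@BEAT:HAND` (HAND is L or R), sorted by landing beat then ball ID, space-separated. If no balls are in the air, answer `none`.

Answer: ball6:lands@15:R ball4:lands@16:L ball5:lands@17:R ball1:lands@18:L ball3:lands@20:L

Derivation:
Beat 0 (L): throw ball1 h=8 -> lands@8:L; in-air after throw: [b1@8:L]
Beat 1 (R): throw ball2 h=5 -> lands@6:L; in-air after throw: [b2@6:L b1@8:L]
Beat 2 (L): throw ball3 h=5 -> lands@7:R; in-air after throw: [b2@6:L b3@7:R b1@8:L]
Beat 3 (R): throw ball4 h=8 -> lands@11:R; in-air after throw: [b2@6:L b3@7:R b1@8:L b4@11:R]
Beat 4 (L): throw ball5 h=5 -> lands@9:R; in-air after throw: [b2@6:L b3@7:R b1@8:L b5@9:R b4@11:R]
Beat 5 (R): throw ball6 h=5 -> lands@10:L; in-air after throw: [b2@6:L b3@7:R b1@8:L b5@9:R b6@10:L b4@11:R]
Beat 6 (L): throw ball2 h=8 -> lands@14:L; in-air after throw: [b3@7:R b1@8:L b5@9:R b6@10:L b4@11:R b2@14:L]
Beat 7 (R): throw ball3 h=5 -> lands@12:L; in-air after throw: [b1@8:L b5@9:R b6@10:L b4@11:R b3@12:L b2@14:L]
Beat 8 (L): throw ball1 h=5 -> lands@13:R; in-air after throw: [b5@9:R b6@10:L b4@11:R b3@12:L b1@13:R b2@14:L]
Beat 9 (R): throw ball5 h=8 -> lands@17:R; in-air after throw: [b6@10:L b4@11:R b3@12:L b1@13:R b2@14:L b5@17:R]
Beat 10 (L): throw ball6 h=5 -> lands@15:R; in-air after throw: [b4@11:R b3@12:L b1@13:R b2@14:L b6@15:R b5@17:R]
Beat 11 (R): throw ball4 h=5 -> lands@16:L; in-air after throw: [b3@12:L b1@13:R b2@14:L b6@15:R b4@16:L b5@17:R]
Beat 12 (L): throw ball3 h=8 -> lands@20:L; in-air after throw: [b1@13:R b2@14:L b6@15:R b4@16:L b5@17:R b3@20:L]
Beat 13 (R): throw ball1 h=5 -> lands@18:L; in-air after throw: [b2@14:L b6@15:R b4@16:L b5@17:R b1@18:L b3@20:L]
Beat 14 (L): throw ball2 h=5 -> lands@19:R; in-air after throw: [b6@15:R b4@16:L b5@17:R b1@18:L b2@19:R b3@20:L]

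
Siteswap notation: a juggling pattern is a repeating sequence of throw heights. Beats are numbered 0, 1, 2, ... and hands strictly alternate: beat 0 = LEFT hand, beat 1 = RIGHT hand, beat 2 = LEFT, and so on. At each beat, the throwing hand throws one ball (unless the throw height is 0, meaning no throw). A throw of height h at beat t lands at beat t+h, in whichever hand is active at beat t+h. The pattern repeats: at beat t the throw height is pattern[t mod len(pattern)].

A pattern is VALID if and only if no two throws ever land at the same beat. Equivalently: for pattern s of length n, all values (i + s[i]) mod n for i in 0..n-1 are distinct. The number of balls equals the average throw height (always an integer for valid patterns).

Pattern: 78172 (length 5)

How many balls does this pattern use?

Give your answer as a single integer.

Answer: 5

Derivation:
Pattern = [7, 8, 1, 7, 2], length n = 5
  position 0: throw height = 7, running sum = 7
  position 1: throw height = 8, running sum = 15
  position 2: throw height = 1, running sum = 16
  position 3: throw height = 7, running sum = 23
  position 4: throw height = 2, running sum = 25
Total sum = 25; balls = sum / n = 25 / 5 = 5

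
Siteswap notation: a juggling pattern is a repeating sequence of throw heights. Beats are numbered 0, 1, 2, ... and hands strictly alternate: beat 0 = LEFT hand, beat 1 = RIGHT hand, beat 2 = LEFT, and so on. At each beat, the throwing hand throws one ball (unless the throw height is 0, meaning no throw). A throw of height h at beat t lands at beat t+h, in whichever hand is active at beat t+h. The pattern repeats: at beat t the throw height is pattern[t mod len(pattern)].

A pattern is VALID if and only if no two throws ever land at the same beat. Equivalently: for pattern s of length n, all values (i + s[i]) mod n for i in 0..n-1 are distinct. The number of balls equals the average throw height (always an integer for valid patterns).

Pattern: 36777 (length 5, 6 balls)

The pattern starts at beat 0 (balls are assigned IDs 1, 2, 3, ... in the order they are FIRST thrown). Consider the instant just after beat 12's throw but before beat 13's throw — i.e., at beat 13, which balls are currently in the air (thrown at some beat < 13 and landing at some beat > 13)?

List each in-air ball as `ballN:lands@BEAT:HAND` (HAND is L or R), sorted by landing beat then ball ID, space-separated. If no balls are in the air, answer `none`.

Answer: ball2:lands@14:L ball5:lands@15:R ball3:lands@16:L ball4:lands@17:R ball6:lands@19:R

Derivation:
Beat 0 (L): throw ball1 h=3 -> lands@3:R; in-air after throw: [b1@3:R]
Beat 1 (R): throw ball2 h=6 -> lands@7:R; in-air after throw: [b1@3:R b2@7:R]
Beat 2 (L): throw ball3 h=7 -> lands@9:R; in-air after throw: [b1@3:R b2@7:R b3@9:R]
Beat 3 (R): throw ball1 h=7 -> lands@10:L; in-air after throw: [b2@7:R b3@9:R b1@10:L]
Beat 4 (L): throw ball4 h=7 -> lands@11:R; in-air after throw: [b2@7:R b3@9:R b1@10:L b4@11:R]
Beat 5 (R): throw ball5 h=3 -> lands@8:L; in-air after throw: [b2@7:R b5@8:L b3@9:R b1@10:L b4@11:R]
Beat 6 (L): throw ball6 h=6 -> lands@12:L; in-air after throw: [b2@7:R b5@8:L b3@9:R b1@10:L b4@11:R b6@12:L]
Beat 7 (R): throw ball2 h=7 -> lands@14:L; in-air after throw: [b5@8:L b3@9:R b1@10:L b4@11:R b6@12:L b2@14:L]
Beat 8 (L): throw ball5 h=7 -> lands@15:R; in-air after throw: [b3@9:R b1@10:L b4@11:R b6@12:L b2@14:L b5@15:R]
Beat 9 (R): throw ball3 h=7 -> lands@16:L; in-air after throw: [b1@10:L b4@11:R b6@12:L b2@14:L b5@15:R b3@16:L]
Beat 10 (L): throw ball1 h=3 -> lands@13:R; in-air after throw: [b4@11:R b6@12:L b1@13:R b2@14:L b5@15:R b3@16:L]
Beat 11 (R): throw ball4 h=6 -> lands@17:R; in-air after throw: [b6@12:L b1@13:R b2@14:L b5@15:R b3@16:L b4@17:R]
Beat 12 (L): throw ball6 h=7 -> lands@19:R; in-air after throw: [b1@13:R b2@14:L b5@15:R b3@16:L b4@17:R b6@19:R]
Beat 13 (R): throw ball1 h=7 -> lands@20:L; in-air after throw: [b2@14:L b5@15:R b3@16:L b4@17:R b6@19:R b1@20:L]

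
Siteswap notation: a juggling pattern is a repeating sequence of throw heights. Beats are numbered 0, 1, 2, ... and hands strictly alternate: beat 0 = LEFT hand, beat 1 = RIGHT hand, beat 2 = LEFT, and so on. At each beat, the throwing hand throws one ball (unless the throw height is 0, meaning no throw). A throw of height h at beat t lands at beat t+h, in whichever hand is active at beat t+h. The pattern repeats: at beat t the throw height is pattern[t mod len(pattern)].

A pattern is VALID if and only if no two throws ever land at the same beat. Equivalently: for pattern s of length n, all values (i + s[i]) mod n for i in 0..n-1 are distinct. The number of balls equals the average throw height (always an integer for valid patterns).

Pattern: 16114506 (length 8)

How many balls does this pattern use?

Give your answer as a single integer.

Pattern = [1, 6, 1, 1, 4, 5, 0, 6], length n = 8
  position 0: throw height = 1, running sum = 1
  position 1: throw height = 6, running sum = 7
  position 2: throw height = 1, running sum = 8
  position 3: throw height = 1, running sum = 9
  position 4: throw height = 4, running sum = 13
  position 5: throw height = 5, running sum = 18
  position 6: throw height = 0, running sum = 18
  position 7: throw height = 6, running sum = 24
Total sum = 24; balls = sum / n = 24 / 8 = 3

Answer: 3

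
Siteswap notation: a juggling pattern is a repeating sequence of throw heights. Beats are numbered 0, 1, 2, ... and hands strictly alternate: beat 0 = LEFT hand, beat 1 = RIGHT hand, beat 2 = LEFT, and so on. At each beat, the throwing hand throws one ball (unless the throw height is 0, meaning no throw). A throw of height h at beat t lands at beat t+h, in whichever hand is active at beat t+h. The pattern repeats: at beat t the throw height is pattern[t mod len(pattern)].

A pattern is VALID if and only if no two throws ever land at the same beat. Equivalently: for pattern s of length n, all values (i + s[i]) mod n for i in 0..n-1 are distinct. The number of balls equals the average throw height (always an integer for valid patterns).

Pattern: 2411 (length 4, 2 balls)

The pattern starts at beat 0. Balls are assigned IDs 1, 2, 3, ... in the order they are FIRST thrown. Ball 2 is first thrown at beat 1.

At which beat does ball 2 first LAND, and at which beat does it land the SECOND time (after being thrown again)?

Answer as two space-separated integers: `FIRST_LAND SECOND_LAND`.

Beat 0 (L): throw ball1 h=2 -> lands@2:L; in-air after throw: [b1@2:L]
Beat 1 (R): throw ball2 h=4 -> lands@5:R; in-air after throw: [b1@2:L b2@5:R]
Beat 2 (L): throw ball1 h=1 -> lands@3:R; in-air after throw: [b1@3:R b2@5:R]
Beat 3 (R): throw ball1 h=1 -> lands@4:L; in-air after throw: [b1@4:L b2@5:R]
Beat 4 (L): throw ball1 h=2 -> lands@6:L; in-air after throw: [b2@5:R b1@6:L]
Beat 5 (R): throw ball2 h=4 -> lands@9:R; in-air after throw: [b1@6:L b2@9:R]
Beat 6 (L): throw ball1 h=1 -> lands@7:R; in-air after throw: [b1@7:R b2@9:R]
Beat 7 (R): throw ball1 h=1 -> lands@8:L; in-air after throw: [b1@8:L b2@9:R]
Beat 8 (L): throw ball1 h=2 -> lands@10:L; in-air after throw: [b2@9:R b1@10:L]
Beat 9 (R): throw ball2 h=4 -> lands@13:R; in-air after throw: [b1@10:L b2@13:R]
Ball 2: thrown@1 h=4 -> first land @5; rethrown@5 h=4 -> second land @9

Answer: 5 9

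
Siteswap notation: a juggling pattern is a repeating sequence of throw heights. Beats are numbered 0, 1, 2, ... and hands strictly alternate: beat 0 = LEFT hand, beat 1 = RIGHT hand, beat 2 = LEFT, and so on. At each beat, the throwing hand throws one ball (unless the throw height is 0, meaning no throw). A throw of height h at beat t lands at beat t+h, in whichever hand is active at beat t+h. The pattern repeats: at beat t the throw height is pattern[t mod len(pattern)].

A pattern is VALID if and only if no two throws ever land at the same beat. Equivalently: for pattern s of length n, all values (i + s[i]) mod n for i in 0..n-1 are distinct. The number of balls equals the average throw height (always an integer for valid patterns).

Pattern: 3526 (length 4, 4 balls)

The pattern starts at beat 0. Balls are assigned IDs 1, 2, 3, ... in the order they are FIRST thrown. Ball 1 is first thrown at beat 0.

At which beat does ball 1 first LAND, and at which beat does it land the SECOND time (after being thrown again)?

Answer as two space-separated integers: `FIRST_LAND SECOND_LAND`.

Beat 0 (L): throw ball1 h=3 -> lands@3:R; in-air after throw: [b1@3:R]
Beat 1 (R): throw ball2 h=5 -> lands@6:L; in-air after throw: [b1@3:R b2@6:L]
Beat 2 (L): throw ball3 h=2 -> lands@4:L; in-air after throw: [b1@3:R b3@4:L b2@6:L]
Beat 3 (R): throw ball1 h=6 -> lands@9:R; in-air after throw: [b3@4:L b2@6:L b1@9:R]
Beat 4 (L): throw ball3 h=3 -> lands@7:R; in-air after throw: [b2@6:L b3@7:R b1@9:R]
Beat 5 (R): throw ball4 h=5 -> lands@10:L; in-air after throw: [b2@6:L b3@7:R b1@9:R b4@10:L]
Beat 6 (L): throw ball2 h=2 -> lands@8:L; in-air after throw: [b3@7:R b2@8:L b1@9:R b4@10:L]
Beat 7 (R): throw ball3 h=6 -> lands@13:R; in-air after throw: [b2@8:L b1@9:R b4@10:L b3@13:R]
Beat 8 (L): throw ball2 h=3 -> lands@11:R; in-air after throw: [b1@9:R b4@10:L b2@11:R b3@13:R]
Beat 9 (R): throw ball1 h=5 -> lands@14:L; in-air after throw: [b4@10:L b2@11:R b3@13:R b1@14:L]
Ball 1: thrown@0 h=3 -> first land @3; rethrown@3 h=6 -> second land @9

Answer: 3 9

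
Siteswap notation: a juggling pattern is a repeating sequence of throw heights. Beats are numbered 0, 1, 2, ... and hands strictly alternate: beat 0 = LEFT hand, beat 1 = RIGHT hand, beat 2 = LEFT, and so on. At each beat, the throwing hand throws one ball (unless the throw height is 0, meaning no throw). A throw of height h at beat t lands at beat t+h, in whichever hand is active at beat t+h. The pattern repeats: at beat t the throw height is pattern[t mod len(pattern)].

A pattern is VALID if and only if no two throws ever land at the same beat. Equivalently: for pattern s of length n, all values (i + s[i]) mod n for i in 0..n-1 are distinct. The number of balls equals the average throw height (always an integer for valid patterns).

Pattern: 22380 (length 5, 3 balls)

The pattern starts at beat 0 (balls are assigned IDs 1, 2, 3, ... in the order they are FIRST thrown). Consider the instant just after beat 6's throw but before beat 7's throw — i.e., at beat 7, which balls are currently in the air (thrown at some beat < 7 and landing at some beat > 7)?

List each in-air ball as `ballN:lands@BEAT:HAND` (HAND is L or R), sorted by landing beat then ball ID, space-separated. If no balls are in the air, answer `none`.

Beat 0 (L): throw ball1 h=2 -> lands@2:L; in-air after throw: [b1@2:L]
Beat 1 (R): throw ball2 h=2 -> lands@3:R; in-air after throw: [b1@2:L b2@3:R]
Beat 2 (L): throw ball1 h=3 -> lands@5:R; in-air after throw: [b2@3:R b1@5:R]
Beat 3 (R): throw ball2 h=8 -> lands@11:R; in-air after throw: [b1@5:R b2@11:R]
Beat 5 (R): throw ball1 h=2 -> lands@7:R; in-air after throw: [b1@7:R b2@11:R]
Beat 6 (L): throw ball3 h=2 -> lands@8:L; in-air after throw: [b1@7:R b3@8:L b2@11:R]
Beat 7 (R): throw ball1 h=3 -> lands@10:L; in-air after throw: [b3@8:L b1@10:L b2@11:R]

Answer: ball3:lands@8:L ball2:lands@11:R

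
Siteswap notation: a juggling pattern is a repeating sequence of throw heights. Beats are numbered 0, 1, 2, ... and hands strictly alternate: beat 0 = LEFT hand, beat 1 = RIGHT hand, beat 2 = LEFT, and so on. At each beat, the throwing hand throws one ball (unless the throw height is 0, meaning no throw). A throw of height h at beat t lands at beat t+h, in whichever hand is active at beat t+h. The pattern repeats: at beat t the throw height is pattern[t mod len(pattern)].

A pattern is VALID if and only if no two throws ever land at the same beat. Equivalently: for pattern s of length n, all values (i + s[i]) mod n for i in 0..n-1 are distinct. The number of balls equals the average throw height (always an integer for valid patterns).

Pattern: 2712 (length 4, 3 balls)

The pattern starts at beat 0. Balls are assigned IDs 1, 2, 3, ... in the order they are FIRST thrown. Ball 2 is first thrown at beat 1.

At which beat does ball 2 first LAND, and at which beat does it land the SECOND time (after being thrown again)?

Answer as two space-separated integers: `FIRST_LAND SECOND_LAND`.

Beat 0 (L): throw ball1 h=2 -> lands@2:L; in-air after throw: [b1@2:L]
Beat 1 (R): throw ball2 h=7 -> lands@8:L; in-air after throw: [b1@2:L b2@8:L]
Beat 2 (L): throw ball1 h=1 -> lands@3:R; in-air after throw: [b1@3:R b2@8:L]
Beat 3 (R): throw ball1 h=2 -> lands@5:R; in-air after throw: [b1@5:R b2@8:L]
Beat 4 (L): throw ball3 h=2 -> lands@6:L; in-air after throw: [b1@5:R b3@6:L b2@8:L]
Beat 5 (R): throw ball1 h=7 -> lands@12:L; in-air after throw: [b3@6:L b2@8:L b1@12:L]
Beat 6 (L): throw ball3 h=1 -> lands@7:R; in-air after throw: [b3@7:R b2@8:L b1@12:L]
Beat 7 (R): throw ball3 h=2 -> lands@9:R; in-air after throw: [b2@8:L b3@9:R b1@12:L]
Beat 8 (L): throw ball2 h=2 -> lands@10:L; in-air after throw: [b3@9:R b2@10:L b1@12:L]
Beat 9 (R): throw ball3 h=7 -> lands@16:L; in-air after throw: [b2@10:L b1@12:L b3@16:L]
Beat 10 (L): throw ball2 h=1 -> lands@11:R; in-air after throw: [b2@11:R b1@12:L b3@16:L]
Ball 2: thrown@1 h=7 -> first land @8; rethrown@8 h=2 -> second land @10

Answer: 8 10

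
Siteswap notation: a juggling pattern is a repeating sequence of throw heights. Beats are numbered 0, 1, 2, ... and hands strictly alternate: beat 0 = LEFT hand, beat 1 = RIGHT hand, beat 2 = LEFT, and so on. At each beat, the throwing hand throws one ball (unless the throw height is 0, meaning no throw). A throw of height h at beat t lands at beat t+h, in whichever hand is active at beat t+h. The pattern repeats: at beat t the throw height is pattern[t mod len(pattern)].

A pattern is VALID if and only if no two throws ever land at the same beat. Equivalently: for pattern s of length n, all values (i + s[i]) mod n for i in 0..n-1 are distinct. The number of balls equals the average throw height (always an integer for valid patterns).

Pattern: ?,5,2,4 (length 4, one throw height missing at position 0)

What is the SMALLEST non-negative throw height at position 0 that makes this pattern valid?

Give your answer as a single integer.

i=0: s[i]=? (unknown)
i=1: (1 + 5) mod 4 = 2
i=2: (2 + 2) mod 4 = 0
i=3: (3 + 4) mod 4 = 3
Known residues: [0, 2, 3]; need a permutation of 0..3, so missing residue r = 1
Need (0 + s) mod 4 = 1; smallest s = (1 - 0) mod 4 = 1

Answer: 1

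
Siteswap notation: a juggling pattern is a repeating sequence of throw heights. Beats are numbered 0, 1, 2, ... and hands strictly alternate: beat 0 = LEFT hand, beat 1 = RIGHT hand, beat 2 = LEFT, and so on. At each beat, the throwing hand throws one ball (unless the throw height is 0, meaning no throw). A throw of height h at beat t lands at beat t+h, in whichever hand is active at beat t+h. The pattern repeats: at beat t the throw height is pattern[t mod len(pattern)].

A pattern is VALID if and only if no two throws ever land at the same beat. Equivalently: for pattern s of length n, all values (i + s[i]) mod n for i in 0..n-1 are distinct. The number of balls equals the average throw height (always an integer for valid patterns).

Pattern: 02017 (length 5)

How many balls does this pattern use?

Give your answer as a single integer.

Answer: 2

Derivation:
Pattern = [0, 2, 0, 1, 7], length n = 5
  position 0: throw height = 0, running sum = 0
  position 1: throw height = 2, running sum = 2
  position 2: throw height = 0, running sum = 2
  position 3: throw height = 1, running sum = 3
  position 4: throw height = 7, running sum = 10
Total sum = 10; balls = sum / n = 10 / 5 = 2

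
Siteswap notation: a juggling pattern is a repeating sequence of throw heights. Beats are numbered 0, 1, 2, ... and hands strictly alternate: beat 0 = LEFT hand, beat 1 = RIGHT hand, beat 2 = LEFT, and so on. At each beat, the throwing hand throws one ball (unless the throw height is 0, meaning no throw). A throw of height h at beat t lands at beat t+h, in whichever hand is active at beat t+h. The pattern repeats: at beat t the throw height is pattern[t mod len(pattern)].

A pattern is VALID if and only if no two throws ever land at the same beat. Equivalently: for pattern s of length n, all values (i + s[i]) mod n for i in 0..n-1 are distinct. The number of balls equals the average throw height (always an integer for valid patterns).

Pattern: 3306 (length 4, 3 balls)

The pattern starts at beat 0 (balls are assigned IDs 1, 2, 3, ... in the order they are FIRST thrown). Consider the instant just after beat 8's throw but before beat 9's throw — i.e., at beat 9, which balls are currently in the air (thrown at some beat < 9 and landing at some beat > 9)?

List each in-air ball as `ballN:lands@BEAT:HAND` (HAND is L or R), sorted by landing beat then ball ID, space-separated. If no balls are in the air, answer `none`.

Beat 0 (L): throw ball1 h=3 -> lands@3:R; in-air after throw: [b1@3:R]
Beat 1 (R): throw ball2 h=3 -> lands@4:L; in-air after throw: [b1@3:R b2@4:L]
Beat 3 (R): throw ball1 h=6 -> lands@9:R; in-air after throw: [b2@4:L b1@9:R]
Beat 4 (L): throw ball2 h=3 -> lands@7:R; in-air after throw: [b2@7:R b1@9:R]
Beat 5 (R): throw ball3 h=3 -> lands@8:L; in-air after throw: [b2@7:R b3@8:L b1@9:R]
Beat 7 (R): throw ball2 h=6 -> lands@13:R; in-air after throw: [b3@8:L b1@9:R b2@13:R]
Beat 8 (L): throw ball3 h=3 -> lands@11:R; in-air after throw: [b1@9:R b3@11:R b2@13:R]
Beat 9 (R): throw ball1 h=3 -> lands@12:L; in-air after throw: [b3@11:R b1@12:L b2@13:R]

Answer: ball3:lands@11:R ball2:lands@13:R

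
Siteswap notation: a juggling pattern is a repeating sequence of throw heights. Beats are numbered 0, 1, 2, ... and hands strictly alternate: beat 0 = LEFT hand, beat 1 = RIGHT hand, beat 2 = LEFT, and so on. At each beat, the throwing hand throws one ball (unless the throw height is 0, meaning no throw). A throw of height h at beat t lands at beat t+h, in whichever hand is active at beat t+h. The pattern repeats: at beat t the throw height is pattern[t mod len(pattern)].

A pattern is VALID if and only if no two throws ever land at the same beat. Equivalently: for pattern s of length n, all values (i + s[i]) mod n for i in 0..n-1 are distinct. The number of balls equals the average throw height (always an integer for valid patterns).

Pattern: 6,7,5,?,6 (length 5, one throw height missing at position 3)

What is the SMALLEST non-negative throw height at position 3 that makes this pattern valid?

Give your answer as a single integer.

i=0: (0 + 6) mod 5 = 1
i=1: (1 + 7) mod 5 = 3
i=2: (2 + 5) mod 5 = 2
i=3: s[i]=? (unknown)
i=4: (4 + 6) mod 5 = 0
Known residues: [0, 1, 2, 3]; need a permutation of 0..4, so missing residue r = 4
Need (3 + s) mod 5 = 4; smallest s = (4 - 3) mod 5 = 1

Answer: 1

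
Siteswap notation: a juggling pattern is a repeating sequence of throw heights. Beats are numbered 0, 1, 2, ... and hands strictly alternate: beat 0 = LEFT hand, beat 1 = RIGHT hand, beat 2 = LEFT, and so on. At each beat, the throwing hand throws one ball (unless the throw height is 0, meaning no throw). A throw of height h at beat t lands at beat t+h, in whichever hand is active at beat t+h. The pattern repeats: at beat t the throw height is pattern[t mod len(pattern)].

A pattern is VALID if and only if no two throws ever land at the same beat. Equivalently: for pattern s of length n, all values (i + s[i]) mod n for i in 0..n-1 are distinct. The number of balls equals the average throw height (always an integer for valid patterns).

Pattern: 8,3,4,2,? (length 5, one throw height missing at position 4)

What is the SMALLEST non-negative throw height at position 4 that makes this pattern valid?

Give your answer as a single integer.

i=0: (0 + 8) mod 5 = 3
i=1: (1 + 3) mod 5 = 4
i=2: (2 + 4) mod 5 = 1
i=3: (3 + 2) mod 5 = 0
i=4: s[i]=? (unknown)
Known residues: [0, 1, 3, 4]; need a permutation of 0..4, so missing residue r = 2
Need (4 + s) mod 5 = 2; smallest s = (2 - 4) mod 5 = 3

Answer: 3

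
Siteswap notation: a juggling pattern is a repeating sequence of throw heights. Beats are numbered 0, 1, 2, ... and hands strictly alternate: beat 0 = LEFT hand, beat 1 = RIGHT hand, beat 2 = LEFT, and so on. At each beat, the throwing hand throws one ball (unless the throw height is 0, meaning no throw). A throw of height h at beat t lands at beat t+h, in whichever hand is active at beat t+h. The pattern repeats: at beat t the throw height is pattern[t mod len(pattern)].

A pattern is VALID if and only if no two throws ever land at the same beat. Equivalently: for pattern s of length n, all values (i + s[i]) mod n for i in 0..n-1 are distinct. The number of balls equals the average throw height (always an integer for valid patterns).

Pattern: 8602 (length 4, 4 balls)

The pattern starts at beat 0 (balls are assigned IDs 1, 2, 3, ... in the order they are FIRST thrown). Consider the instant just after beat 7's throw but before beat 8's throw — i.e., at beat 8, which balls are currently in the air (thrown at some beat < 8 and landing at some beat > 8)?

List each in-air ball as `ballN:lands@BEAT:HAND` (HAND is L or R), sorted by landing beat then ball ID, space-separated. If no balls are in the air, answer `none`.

Beat 0 (L): throw ball1 h=8 -> lands@8:L; in-air after throw: [b1@8:L]
Beat 1 (R): throw ball2 h=6 -> lands@7:R; in-air after throw: [b2@7:R b1@8:L]
Beat 3 (R): throw ball3 h=2 -> lands@5:R; in-air after throw: [b3@5:R b2@7:R b1@8:L]
Beat 4 (L): throw ball4 h=8 -> lands@12:L; in-air after throw: [b3@5:R b2@7:R b1@8:L b4@12:L]
Beat 5 (R): throw ball3 h=6 -> lands@11:R; in-air after throw: [b2@7:R b1@8:L b3@11:R b4@12:L]
Beat 7 (R): throw ball2 h=2 -> lands@9:R; in-air after throw: [b1@8:L b2@9:R b3@11:R b4@12:L]
Beat 8 (L): throw ball1 h=8 -> lands@16:L; in-air after throw: [b2@9:R b3@11:R b4@12:L b1@16:L]

Answer: ball2:lands@9:R ball3:lands@11:R ball4:lands@12:L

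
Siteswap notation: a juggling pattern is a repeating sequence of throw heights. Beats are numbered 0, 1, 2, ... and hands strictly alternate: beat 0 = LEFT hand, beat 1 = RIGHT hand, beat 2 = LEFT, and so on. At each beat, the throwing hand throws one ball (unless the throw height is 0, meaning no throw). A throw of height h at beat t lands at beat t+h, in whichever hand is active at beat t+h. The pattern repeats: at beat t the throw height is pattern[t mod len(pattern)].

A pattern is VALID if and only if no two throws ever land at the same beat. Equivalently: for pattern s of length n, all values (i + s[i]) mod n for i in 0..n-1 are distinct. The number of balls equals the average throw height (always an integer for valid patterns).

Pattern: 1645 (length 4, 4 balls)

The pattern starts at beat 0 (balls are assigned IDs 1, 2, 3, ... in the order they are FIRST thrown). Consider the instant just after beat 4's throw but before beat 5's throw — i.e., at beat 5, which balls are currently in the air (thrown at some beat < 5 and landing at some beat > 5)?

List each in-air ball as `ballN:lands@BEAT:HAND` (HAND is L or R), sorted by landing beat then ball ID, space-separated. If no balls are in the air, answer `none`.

Beat 0 (L): throw ball1 h=1 -> lands@1:R; in-air after throw: [b1@1:R]
Beat 1 (R): throw ball1 h=6 -> lands@7:R; in-air after throw: [b1@7:R]
Beat 2 (L): throw ball2 h=4 -> lands@6:L; in-air after throw: [b2@6:L b1@7:R]
Beat 3 (R): throw ball3 h=5 -> lands@8:L; in-air after throw: [b2@6:L b1@7:R b3@8:L]
Beat 4 (L): throw ball4 h=1 -> lands@5:R; in-air after throw: [b4@5:R b2@6:L b1@7:R b3@8:L]
Beat 5 (R): throw ball4 h=6 -> lands@11:R; in-air after throw: [b2@6:L b1@7:R b3@8:L b4@11:R]

Answer: ball2:lands@6:L ball1:lands@7:R ball3:lands@8:L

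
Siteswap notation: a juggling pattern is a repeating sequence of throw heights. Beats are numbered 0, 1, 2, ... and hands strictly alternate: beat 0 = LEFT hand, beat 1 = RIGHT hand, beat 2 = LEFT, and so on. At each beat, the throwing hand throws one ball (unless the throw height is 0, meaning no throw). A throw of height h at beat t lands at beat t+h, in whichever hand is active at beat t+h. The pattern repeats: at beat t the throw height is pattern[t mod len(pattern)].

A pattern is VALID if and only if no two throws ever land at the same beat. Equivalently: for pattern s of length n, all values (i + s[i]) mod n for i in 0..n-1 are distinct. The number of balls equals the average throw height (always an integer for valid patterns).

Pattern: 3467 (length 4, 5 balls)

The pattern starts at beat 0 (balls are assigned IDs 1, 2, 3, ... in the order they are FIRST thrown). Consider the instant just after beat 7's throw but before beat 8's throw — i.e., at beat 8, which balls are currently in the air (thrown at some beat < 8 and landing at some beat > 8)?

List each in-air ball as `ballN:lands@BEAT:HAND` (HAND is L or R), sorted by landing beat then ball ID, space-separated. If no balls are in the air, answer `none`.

Beat 0 (L): throw ball1 h=3 -> lands@3:R; in-air after throw: [b1@3:R]
Beat 1 (R): throw ball2 h=4 -> lands@5:R; in-air after throw: [b1@3:R b2@5:R]
Beat 2 (L): throw ball3 h=6 -> lands@8:L; in-air after throw: [b1@3:R b2@5:R b3@8:L]
Beat 3 (R): throw ball1 h=7 -> lands@10:L; in-air after throw: [b2@5:R b3@8:L b1@10:L]
Beat 4 (L): throw ball4 h=3 -> lands@7:R; in-air after throw: [b2@5:R b4@7:R b3@8:L b1@10:L]
Beat 5 (R): throw ball2 h=4 -> lands@9:R; in-air after throw: [b4@7:R b3@8:L b2@9:R b1@10:L]
Beat 6 (L): throw ball5 h=6 -> lands@12:L; in-air after throw: [b4@7:R b3@8:L b2@9:R b1@10:L b5@12:L]
Beat 7 (R): throw ball4 h=7 -> lands@14:L; in-air after throw: [b3@8:L b2@9:R b1@10:L b5@12:L b4@14:L]
Beat 8 (L): throw ball3 h=3 -> lands@11:R; in-air after throw: [b2@9:R b1@10:L b3@11:R b5@12:L b4@14:L]

Answer: ball2:lands@9:R ball1:lands@10:L ball5:lands@12:L ball4:lands@14:L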